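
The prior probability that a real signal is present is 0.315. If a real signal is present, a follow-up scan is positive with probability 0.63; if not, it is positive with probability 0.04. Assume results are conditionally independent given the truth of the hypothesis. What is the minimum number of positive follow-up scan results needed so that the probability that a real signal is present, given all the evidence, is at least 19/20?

2

Prior odds: 0.315 ÷ 0.685 = 63/137.
Likelihood ratio of a positive = 0.63/0.04 = 15.75.
Target odds: 0.95 ÷ 0.05 = 19.
Need (63/137) × 15.75ⁿ ≥ 19, i.e. 15.75ⁿ ≥ 2603/63.
15.75¹ = 15.75 falls short of 2603/63 but 15.75² = 248.0625 reaches it, so n = 2.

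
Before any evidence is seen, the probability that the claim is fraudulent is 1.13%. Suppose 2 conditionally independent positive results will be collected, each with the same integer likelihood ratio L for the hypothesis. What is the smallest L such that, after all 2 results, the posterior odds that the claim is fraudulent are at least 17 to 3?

Prior odds = 0.0113/0.9887 = 113/9887.
Target odds = 17/3.
Need L² ≥ 17/3 ÷ (113/9887) = 168079/339.
22² = 484 < 168079/339 ≤ 529 = 23², so L = 23.

23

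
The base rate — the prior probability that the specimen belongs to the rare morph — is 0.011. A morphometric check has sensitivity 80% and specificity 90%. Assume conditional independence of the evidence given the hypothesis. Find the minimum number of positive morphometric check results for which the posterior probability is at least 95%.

4

Prior odds = 0.011/0.989 = 11/989.
False-positive rate = 1 − 0.9 = 0.1; likelihood ratio of a positive = 0.8/0.1 = 8.
Target odds: 0.95 ÷ 0.05 = 19.
Require 8ⁿ ≥ 19 ÷ (11/989) = 18791/11.
8³ = 512 falls short of 18791/11 but 8⁴ = 4096 reaches it, so n = 4.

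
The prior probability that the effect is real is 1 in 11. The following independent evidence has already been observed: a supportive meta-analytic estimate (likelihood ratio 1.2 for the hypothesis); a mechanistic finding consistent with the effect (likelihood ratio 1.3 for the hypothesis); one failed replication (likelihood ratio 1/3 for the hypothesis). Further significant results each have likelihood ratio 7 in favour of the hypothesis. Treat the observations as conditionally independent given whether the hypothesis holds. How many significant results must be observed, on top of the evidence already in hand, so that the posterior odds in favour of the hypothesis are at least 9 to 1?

3

Prior odds = (1/11)/(10/11) = 0.1.
Combined Bayes factor of the evidence already in hand = 1.2 × 1.3 × (1/3) = 0.52.
Odds after that evidence = 0.1 × 0.52 = 0.052.
Target odds = 9.
Need 7ⁿ ≥ 9 ÷ 0.052 = 2250/13.
7² = 49 falls short of 2250/13 but 7³ = 343 reaches it, so n = 3.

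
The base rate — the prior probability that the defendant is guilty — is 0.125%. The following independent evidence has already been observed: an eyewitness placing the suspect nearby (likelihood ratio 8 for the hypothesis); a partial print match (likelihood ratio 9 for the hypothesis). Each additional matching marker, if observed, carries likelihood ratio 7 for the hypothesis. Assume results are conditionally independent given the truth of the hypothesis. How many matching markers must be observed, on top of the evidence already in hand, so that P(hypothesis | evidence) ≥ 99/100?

Prior odds = 0.00125/0.99875 = 1/799.
Combined Bayes factor of the evidence already in hand = 8 × 9 = 72.
Odds after that evidence = (1/799) × 72 = 72/799.
Target odds = 0.99/0.01 = 99.
Need 7ⁿ ≥ 99 ÷ (72/799) = 1098.625.
7³ = 343 falls short of 1098.625 but 7⁴ = 2401 reaches it, so n = 4.

4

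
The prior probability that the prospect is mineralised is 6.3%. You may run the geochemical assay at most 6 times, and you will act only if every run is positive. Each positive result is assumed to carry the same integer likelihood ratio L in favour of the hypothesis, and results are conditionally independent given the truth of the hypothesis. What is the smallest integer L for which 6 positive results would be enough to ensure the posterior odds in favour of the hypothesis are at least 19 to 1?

Prior odds = 0.063/0.937 = 63/937.
Target odds = 19.
Need L⁶ ≥ 19 ÷ (63/937) = 17803/63.
2⁶ = 64 < 17803/63 ≤ 729 = 3⁶, so L = 3.

3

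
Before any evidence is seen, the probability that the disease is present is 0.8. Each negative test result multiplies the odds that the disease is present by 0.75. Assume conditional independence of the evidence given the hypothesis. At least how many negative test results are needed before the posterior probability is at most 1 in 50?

19

Prior odds = 0.8/0.2 = 4.
Likelihood ratio per negative test result = 0.75.
Target odds: 0.02 ÷ 0.98 = 1/49.
Need 4 × 0.75ⁿ ≤ 1/49, i.e. 0.75ⁿ ≤ 1/196.
0.75¹⁸ ≈0.00563771 is still above 1/196 but 0.75¹⁹ ≈0.00422828 is at or below it, so n = 19.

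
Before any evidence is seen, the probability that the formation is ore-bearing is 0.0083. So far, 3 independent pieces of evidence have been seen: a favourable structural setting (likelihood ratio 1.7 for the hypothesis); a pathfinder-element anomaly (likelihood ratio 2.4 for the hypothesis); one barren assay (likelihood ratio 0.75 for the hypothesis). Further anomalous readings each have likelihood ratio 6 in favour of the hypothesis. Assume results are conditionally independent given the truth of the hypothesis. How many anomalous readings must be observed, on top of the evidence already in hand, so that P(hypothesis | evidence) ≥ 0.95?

Prior odds = 0.0083/0.9917 = 83/9917.
Combined Bayes factor of the evidence already in hand = 1.7 × 2.4 × 0.75 = 3.06.
Odds after that evidence = (83/9917) × 3.06 = 12699/495850.
Target odds = 0.95/0.05 = 19.
Need 6ⁿ ≥ 19 ÷ (12699/495850) = 9421150/12699.
6³ = 216 falls short of 9421150/12699 but 6⁴ = 1296 reaches it, so n = 4.

4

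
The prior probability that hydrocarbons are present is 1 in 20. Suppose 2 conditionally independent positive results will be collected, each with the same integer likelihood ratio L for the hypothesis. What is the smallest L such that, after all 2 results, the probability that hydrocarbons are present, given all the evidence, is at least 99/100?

44

Prior odds = 0.05/0.95 = 1/19.
Target odds = 0.99/0.01 = 99.
Need L² ≥ 99 ÷ (1/19) = 1881.
43² = 1849 < 1881 ≤ 1936 = 44², so L = 44.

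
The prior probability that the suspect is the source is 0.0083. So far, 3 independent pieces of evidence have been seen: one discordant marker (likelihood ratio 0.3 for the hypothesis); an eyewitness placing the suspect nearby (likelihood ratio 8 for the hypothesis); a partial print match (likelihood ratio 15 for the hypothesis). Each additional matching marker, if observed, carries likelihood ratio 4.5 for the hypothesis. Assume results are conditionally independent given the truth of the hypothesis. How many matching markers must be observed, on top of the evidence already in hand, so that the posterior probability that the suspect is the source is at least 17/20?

Prior odds = 0.0083/0.9917 = 83/9917.
Combined Bayes factor of the evidence already in hand = 0.3 × 8 × 15 = 36.
Odds after that evidence = (83/9917) × 36 = 2988/9917.
Target odds = 0.85/0.15 = 17/3.
Need 4.5ⁿ ≥ 17/3 ÷ (2988/9917) = 168589/8964.
4.5¹ = 4.5 falls short of 168589/8964 but 4.5² = 20.25 reaches it, so n = 2.

2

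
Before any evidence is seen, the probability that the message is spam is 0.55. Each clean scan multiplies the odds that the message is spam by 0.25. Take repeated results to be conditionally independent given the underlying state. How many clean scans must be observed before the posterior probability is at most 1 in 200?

4

Prior odds: 0.55 ÷ 0.45 = 11/9.
Likelihood ratio per clean scan = 0.25.
Target posterior odds = 0.005/0.995 = 1/199.
Require 0.25ⁿ ≤ 1/199 ÷ (11/9) = 9/2189.
0.25³ = 0.015625 is still above 9/2189 but 0.25⁴ = 0.00390625 is at or below it, so n = 4.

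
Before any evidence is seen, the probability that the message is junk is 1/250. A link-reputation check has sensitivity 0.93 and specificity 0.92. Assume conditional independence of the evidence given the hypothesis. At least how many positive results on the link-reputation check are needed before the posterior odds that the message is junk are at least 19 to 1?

Prior odds: 0.004 ÷ 0.996 = 1/249.
False-positive rate = 1 − 0.92 = 0.08; likelihood ratio of a positive = 0.93/0.08 = 11.625.
Target odds = 19.
Require 11.625ⁿ ≥ 19 ÷ (1/249) = 4731.
11.625³ = 804357/512 falls short of 4731 but 11.625⁴ = 74805201/4096 reaches it, so n = 4.

4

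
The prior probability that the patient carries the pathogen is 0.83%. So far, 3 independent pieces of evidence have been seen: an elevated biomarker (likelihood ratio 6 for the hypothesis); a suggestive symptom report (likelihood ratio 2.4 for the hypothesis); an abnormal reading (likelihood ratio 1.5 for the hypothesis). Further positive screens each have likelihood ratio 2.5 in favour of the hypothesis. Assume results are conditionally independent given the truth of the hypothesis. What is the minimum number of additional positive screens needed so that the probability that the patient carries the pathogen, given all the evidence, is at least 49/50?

7

Prior odds = 0.0083/0.9917 = 83/9917.
Combined Bayes factor of the evidence already in hand = 6 × 2.4 × 1.5 = 21.6.
Odds after that evidence = (83/9917) × 21.6 = 8964/49585.
Target odds = 0.98/0.02 = 49.
Need 2.5ⁿ ≥ 49 ÷ (8964/49585) = 2429665/8964.
2.5⁶ = 244.140625 falls short of 2429665/8964 but 2.5⁷ = 610.3515625 reaches it, so n = 7.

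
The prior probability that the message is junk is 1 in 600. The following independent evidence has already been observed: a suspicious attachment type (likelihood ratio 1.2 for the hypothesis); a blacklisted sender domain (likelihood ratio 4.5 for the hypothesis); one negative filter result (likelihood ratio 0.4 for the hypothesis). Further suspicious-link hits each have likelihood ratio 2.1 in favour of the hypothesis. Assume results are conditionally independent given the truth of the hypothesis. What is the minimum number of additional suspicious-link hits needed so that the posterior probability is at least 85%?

Prior odds = (1/600)/(599/600) = 1/599.
Combined Bayes factor of the evidence already in hand = 1.2 × 4.5 × 0.4 = 2.16.
Odds after that evidence = (1/599) × 2.16 = 54/14975.
Target odds = 0.85/0.15 = 17/3.
Need 2.1ⁿ ≥ 17/3 ÷ (54/14975) = 254575/162.
2.1⁹ ≈794.28 falls short of 254575/162 but 2.1¹⁰ ≈1667.99 reaches it, so n = 10.

10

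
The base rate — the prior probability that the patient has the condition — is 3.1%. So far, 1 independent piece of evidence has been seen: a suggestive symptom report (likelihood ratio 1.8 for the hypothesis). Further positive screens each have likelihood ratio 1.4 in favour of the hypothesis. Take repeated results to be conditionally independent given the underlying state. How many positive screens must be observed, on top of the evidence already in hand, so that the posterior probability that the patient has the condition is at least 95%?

Prior odds = 0.031/0.969 = 31/969.
Bayes factor of the evidence already in hand = 1.8.
Odds after that evidence = (31/969) × 1.8 = 93/1615.
Target odds = 0.95/0.05 = 19.
Need 1.4ⁿ ≥ 19 ÷ (93/1615) = 30685/93.
1.4¹⁷ ≈304.913 falls short of 30685/93 but 1.4¹⁸ ≈426.879 reaches it, so n = 18.

18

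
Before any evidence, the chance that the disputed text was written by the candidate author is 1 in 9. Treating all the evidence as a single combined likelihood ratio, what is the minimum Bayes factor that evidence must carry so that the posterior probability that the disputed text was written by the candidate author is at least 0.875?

56

Prior odds = (1/9)/(8/9) = 0.125.
Target odds = 0.875/0.125 = 7.
Required Bayes factor = 7 ÷ 0.125 = 56.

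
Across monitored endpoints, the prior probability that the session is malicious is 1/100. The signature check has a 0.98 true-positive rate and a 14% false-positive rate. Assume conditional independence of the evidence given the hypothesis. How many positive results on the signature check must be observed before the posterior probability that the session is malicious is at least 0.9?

4

Prior odds = 0.01/0.99 = 1/99.
Likelihood ratio of a positive result = 0.98/0.14 = 7.
Target posterior odds = 0.9/0.1 = 9.
Need (1/99) × 7ⁿ ≥ 9, i.e. 7ⁿ ≥ 891.
7³ = 343 falls short of 891 but 7⁴ = 2401 reaches it, so n = 4.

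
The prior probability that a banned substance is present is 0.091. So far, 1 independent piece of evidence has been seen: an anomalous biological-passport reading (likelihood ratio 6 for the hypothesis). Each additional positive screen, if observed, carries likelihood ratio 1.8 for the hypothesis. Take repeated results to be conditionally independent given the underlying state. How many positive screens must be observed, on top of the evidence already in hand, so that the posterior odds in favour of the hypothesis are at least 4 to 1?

Prior odds = 0.091/0.909 = 91/909.
Bayes factor of the evidence already in hand = 6.
Odds after that evidence = (91/909) × 6 = 182/303.
Target odds = 4.
Need 1.8ⁿ ≥ 4 ÷ (182/303) = 606/91.
1.8³ = 5.832 falls short of 606/91 but 1.8⁴ = 10.4976 reaches it, so n = 4.

4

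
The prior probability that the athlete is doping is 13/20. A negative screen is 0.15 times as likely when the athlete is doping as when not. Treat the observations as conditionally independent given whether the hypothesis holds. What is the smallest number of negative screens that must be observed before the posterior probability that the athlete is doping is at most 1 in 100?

3

Prior odds = 0.65/0.35 = 13/7.
Likelihood ratio per negative screen = 0.15.
Target posterior odds = 0.01/0.99 = 1/99.
Need (13/7) × 0.15ⁿ ≤ 1/99, i.e. 0.15ⁿ ≤ 7/1287.
0.15² = 0.0225 is still above 7/1287 but 0.15³ = 0.003375 is at or below it, so n = 3.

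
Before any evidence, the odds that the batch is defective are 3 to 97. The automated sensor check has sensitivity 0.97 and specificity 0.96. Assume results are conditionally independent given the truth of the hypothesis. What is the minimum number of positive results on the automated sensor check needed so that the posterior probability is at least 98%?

Prior odds = 3/97.
False-positive rate = 1 − 0.96 = 0.04; likelihood ratio of a positive = 0.97/0.04 = 24.25.
Target odds: 0.98 ÷ 0.02 = 49.
Need (3/97) × 24.25ⁿ ≥ 49, i.e. 24.25ⁿ ≥ 4753/3.
24.25² = 588.0625 falls short of 4753/3 but 24.25³ = 912673/64 reaches it, so n = 3.

3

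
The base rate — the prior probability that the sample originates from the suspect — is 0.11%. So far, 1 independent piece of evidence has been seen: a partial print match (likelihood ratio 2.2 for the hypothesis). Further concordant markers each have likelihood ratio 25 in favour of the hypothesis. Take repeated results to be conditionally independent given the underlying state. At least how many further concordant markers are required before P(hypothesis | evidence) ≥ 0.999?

Prior odds = 0.0011/0.9989 = 11/9989.
Bayes factor of the evidence already in hand = 2.2.
Odds after that evidence = (11/9989) × 2.2 = 121/49945.
Target odds = 0.999/0.001 = 999.
Need 25ⁿ ≥ 999 ÷ (121/49945) = 49895055/121.
25⁴ = 390625 falls short of 49895055/121 but 25⁵ = 9765625 reaches it, so n = 5.

5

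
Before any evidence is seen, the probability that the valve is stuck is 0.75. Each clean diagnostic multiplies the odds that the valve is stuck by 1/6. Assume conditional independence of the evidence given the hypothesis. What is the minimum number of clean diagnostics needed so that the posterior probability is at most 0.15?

Prior odds = 0.75/0.25 = 3.
Likelihood ratio per clean diagnostic = 1/6.
Target posterior odds = 0.15/0.85 = 3/17.
Require (1/6)ⁿ ≤ 3/17 ÷ 3 = 1/17.
(1/6)¹ = 1/6 is still above 1/17 but (1/6)² = 1/36 is at or below it, so n = 2.

2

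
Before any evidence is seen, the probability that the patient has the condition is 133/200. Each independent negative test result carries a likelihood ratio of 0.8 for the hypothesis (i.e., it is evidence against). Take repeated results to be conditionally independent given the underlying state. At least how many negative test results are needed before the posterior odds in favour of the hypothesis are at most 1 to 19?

17

Prior odds: 0.665 ÷ 0.335 = 133/67.
Likelihood ratio per negative test result = 0.8.
Target odds = 1/19.
Require 0.8ⁿ ≤ 1/19 ÷ (133/67) = 67/2527.
0.8¹⁶ ≈0.0281475 is still above 67/2527 but 0.8¹⁷ ≈0.022518 is at or below it, so n = 17.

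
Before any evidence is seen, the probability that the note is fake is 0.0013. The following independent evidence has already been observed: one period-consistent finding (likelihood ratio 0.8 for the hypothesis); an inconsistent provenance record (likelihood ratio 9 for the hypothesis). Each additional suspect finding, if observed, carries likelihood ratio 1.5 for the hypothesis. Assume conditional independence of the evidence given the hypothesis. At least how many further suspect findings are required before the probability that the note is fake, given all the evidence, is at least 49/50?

22

Prior odds = 0.0013/0.9987 = 13/9987.
Combined Bayes factor of the evidence already in hand = 0.8 × 9 = 7.2.
Odds after that evidence = (13/9987) × 7.2 = 156/16645.
Target odds = 0.98/0.02 = 49.
Need 1.5ⁿ ≥ 49 ÷ (156/16645) = 815605/156.
1.5²¹ ≈4987.89 falls short of 815605/156 but 1.5²² ≈7481.83 reaches it, so n = 22.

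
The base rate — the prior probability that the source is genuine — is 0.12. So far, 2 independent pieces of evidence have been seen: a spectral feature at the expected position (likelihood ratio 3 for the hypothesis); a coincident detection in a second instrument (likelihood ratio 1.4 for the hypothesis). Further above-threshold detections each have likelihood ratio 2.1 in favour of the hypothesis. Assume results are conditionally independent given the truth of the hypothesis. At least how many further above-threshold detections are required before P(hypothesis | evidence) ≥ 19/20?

Prior odds = 0.12/0.88 = 3/22.
Combined Bayes factor of the evidence already in hand = 3 × 1.4 = 4.2.
Odds after that evidence = (3/22) × 4.2 = 63/110.
Target odds = 0.95/0.05 = 19.
Need 2.1ⁿ ≥ 19 ÷ (63/110) = 2090/63.
2.1⁴ = 19.4481 falls short of 2090/63 but 2.1⁵ = 4084101/100000 reaches it, so n = 5.

5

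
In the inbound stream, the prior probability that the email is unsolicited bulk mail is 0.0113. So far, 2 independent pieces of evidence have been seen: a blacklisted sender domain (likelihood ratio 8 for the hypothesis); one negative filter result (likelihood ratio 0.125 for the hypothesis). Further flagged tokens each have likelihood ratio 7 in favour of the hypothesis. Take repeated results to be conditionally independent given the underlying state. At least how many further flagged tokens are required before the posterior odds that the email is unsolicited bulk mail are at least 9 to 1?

Prior odds = 0.0113/0.9887 = 113/9887.
Combined Bayes factor of the evidence already in hand = 8 × 0.125 = 1.
Odds after that evidence = (113/9887) × 1 = 113/9887.
Target odds = 9.
Need 7ⁿ ≥ 9 ÷ (113/9887) = 88983/113.
7³ = 343 falls short of 88983/113 but 7⁴ = 2401 reaches it, so n = 4.

4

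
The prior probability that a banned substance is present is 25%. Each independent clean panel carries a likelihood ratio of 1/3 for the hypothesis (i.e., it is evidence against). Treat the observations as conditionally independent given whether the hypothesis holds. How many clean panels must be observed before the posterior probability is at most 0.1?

Prior odds = 0.25/0.75 = 1/3.
Likelihood ratio per clean panel = 1/3.
Target odds: 0.1 ÷ 0.9 = 1/9.
Need (1/3) × (1/3)ⁿ ≤ 1/9, i.e. (1/3)ⁿ ≤ 1/3.
(1/3)¹ = 1/3, which is already at or below the required 1/3; so n = 1.

1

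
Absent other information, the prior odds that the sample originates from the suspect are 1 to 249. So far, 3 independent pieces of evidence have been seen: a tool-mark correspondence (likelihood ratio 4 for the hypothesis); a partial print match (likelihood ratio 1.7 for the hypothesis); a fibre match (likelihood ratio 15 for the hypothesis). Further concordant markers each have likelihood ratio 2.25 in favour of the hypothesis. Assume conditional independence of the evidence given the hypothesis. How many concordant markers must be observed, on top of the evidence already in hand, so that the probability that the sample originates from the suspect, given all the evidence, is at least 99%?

Prior odds = 1/249.
Combined Bayes factor of the evidence already in hand = 4 × 1.7 × 15 = 102.
Odds after that evidence = (1/249) × 102 = 34/83.
Target odds = 0.99/0.01 = 99.
Need 2.25ⁿ ≥ 99 ÷ (34/83) = 8217/34.
2.25⁶ = 531441/4096 falls short of 8217/34 but 2.25⁷ = 4782969/16384 reaches it, so n = 7.

7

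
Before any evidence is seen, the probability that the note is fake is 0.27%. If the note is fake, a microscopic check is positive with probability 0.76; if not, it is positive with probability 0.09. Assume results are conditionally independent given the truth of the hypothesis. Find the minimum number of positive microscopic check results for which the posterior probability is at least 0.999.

Prior odds = 0.0027/0.9973 = 27/9973.
Likelihood ratio of a positive = 0.76/0.09 = 76/9.
Target posterior odds = 0.999/0.001 = 999.
Need (27/9973) × (76/9)ⁿ ≥ 999, i.e. (76/9)ⁿ ≥ 369001.
(76/9)⁶ ≈362599 falls short of 369001 but (76/9)⁷ ≈3.06195e+06 reaches it, so n = 7.

7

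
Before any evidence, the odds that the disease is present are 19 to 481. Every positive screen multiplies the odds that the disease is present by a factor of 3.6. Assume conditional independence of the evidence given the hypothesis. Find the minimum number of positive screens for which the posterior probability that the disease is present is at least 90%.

5

Prior odds = 19/481.
Likelihood ratio per positive screen = 3.6.
Target odds: 0.9 ÷ 0.1 = 9.
Require 3.6ⁿ ≥ 9 ÷ (19/481) = 4329/19.
3.6⁴ = 167.9616 falls short of 4329/19 but 3.6⁵ = 604.66176 reaches it, so n = 5.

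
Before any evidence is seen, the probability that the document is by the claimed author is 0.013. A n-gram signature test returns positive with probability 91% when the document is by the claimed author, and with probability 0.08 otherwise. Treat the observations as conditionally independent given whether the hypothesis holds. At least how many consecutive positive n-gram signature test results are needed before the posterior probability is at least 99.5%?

4

Prior odds = 0.013/0.987 = 13/987.
Likelihood ratio of a positive result = 0.91/0.08 = 11.375.
Target posterior odds = 0.995/0.005 = 199.
Need (13/987) × 11.375ⁿ ≥ 199, i.e. 11.375ⁿ ≥ 196413/13.
11.375³ = 753571/512 falls short of 196413/13 but 11.375⁴ = 68574961/4096 reaches it, so n = 4.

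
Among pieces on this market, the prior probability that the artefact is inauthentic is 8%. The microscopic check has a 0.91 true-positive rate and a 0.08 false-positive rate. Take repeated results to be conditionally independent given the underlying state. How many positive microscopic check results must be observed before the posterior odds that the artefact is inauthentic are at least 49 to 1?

Prior odds: 0.08 ÷ 0.92 = 2/23.
Likelihood ratio of a positive result = 0.91/0.08 = 11.375.
Target odds = 49.
Need (2/23) × 11.375ⁿ ≥ 49, i.e. 11.375ⁿ ≥ 563.5.
11.375² = 129.390625 falls short of 563.5 but 11.375³ = 753571/512 reaches it, so n = 3.

3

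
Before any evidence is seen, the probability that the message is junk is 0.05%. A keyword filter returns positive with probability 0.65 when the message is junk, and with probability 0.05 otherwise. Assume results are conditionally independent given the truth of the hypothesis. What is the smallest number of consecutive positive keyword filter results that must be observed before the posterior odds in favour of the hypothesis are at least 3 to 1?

Prior odds: 0.0005 ÷ 0.9995 = 1/1999.
Likelihood ratio of a positive result = 0.65/0.05 = 13.
Target odds = 3.
Require 13ⁿ ≥ 3 ÷ (1/1999) = 5997.
13³ = 2197 falls short of 5997 but 13⁴ = 28561 reaches it, so n = 4.

4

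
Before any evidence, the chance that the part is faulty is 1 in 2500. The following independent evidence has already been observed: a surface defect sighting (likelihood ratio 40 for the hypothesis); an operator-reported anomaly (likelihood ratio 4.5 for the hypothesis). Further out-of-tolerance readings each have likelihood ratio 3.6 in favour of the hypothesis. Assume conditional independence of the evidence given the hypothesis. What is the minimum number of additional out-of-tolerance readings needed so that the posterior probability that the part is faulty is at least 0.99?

6

Prior odds = 0.0004/0.9996 = 1/2499.
Combined Bayes factor of the evidence already in hand = 40 × 4.5 = 180.
Odds after that evidence = (1/2499) × 180 = 60/833.
Target odds = 0.99/0.01 = 99.
Need 3.6ⁿ ≥ 99 ÷ (60/833) = 1374.45.
3.6⁵ = 604.66176 falls short of 1374.45 but 3.6⁶ = 34012224/15625 reaches it, so n = 6.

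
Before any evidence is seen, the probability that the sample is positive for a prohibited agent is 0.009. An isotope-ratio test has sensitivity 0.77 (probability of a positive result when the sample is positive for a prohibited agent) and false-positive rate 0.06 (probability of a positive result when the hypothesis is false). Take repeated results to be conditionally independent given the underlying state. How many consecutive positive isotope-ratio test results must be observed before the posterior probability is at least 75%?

Prior odds = 0.009/0.991 = 9/991.
Likelihood ratio of a positive result = 0.77/0.06 = 77/6.
Target odds: 0.75 ÷ 0.25 = 3.
Need (9/991) × (77/6)ⁿ ≥ 3, i.e. (77/6)ⁿ ≥ 991/3.
(77/6)² = 5929/36 falls short of 991/3 but (77/6)³ = 456533/216 reaches it, so n = 3.

3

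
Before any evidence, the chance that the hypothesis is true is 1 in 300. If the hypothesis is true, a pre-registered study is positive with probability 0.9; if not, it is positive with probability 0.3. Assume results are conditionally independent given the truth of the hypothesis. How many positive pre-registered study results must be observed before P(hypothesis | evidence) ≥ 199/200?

Prior odds = (1/300)/(299/300) = 1/299.
Likelihood ratio of a positive = 0.9/0.3 = 3.
Target posterior odds = 0.995/0.005 = 199.
Require 3ⁿ ≥ 199 ÷ (1/299) = 59501.
3¹⁰ = 59049 falls short of 59501 but 3¹¹ = 177147 reaches it, so n = 11.

11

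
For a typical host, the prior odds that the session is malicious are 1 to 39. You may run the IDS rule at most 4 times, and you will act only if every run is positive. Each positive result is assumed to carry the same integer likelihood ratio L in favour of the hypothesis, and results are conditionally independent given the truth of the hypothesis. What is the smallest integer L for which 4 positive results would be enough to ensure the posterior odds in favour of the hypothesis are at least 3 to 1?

Prior odds = 1/39.
Target odds = 3.
Need L⁴ ≥ 3 ÷ (1/39) = 117.
3⁴ = 81 < 117 ≤ 256 = 4⁴, so L = 4.

4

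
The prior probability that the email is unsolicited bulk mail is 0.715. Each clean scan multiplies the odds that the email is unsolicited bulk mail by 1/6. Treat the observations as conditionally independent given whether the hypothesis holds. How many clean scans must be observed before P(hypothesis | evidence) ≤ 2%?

3

Prior odds = 0.715/0.285 = 143/57.
Likelihood ratio per clean scan = 1/6.
Target posterior odds = 0.02/0.98 = 1/49.
Need (143/57) × (1/6)ⁿ ≤ 1/49, i.e. (1/6)ⁿ ≤ 57/7007.
(1/6)² = 1/36 is still above 57/7007 but (1/6)³ = 1/216 is at or below it, so n = 3.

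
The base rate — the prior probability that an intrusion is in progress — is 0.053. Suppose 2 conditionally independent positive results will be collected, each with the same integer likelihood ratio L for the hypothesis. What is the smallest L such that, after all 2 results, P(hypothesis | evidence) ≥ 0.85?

Prior odds = 0.053/0.947 = 53/947.
Target odds = 0.85/0.15 = 17/3.
Need L² ≥ 17/3 ÷ (53/947) = 16099/159.
10² = 100 < 16099/159 ≤ 121 = 11², so L = 11.

11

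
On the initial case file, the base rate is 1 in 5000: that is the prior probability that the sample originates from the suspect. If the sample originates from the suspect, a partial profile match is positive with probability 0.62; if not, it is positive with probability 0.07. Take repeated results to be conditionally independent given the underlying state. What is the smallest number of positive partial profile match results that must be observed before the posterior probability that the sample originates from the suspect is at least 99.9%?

Prior odds: 0.0002 ÷ 0.9998 = 1/4999.
Likelihood ratio of a positive = 0.62/0.07 = 62/7.
Target posterior odds = 0.999/0.001 = 999.
Require (62/7)ⁿ ≥ 999 ÷ (1/4999) = 4994001.
(62/7)⁷ ≈4.27618e+06 falls short of 4994001 but (62/7)⁸ ≈3.78747e+07 reaches it, so n = 8.

8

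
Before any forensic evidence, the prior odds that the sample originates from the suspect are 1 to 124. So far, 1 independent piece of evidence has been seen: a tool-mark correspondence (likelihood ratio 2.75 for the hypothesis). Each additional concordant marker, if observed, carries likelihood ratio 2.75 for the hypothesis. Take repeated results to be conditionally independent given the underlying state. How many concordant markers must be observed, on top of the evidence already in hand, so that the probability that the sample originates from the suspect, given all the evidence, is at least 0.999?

Prior odds = 1/124.
Bayes factor of the evidence already in hand = 2.75.
Odds after that evidence = (1/124) × 2.75 = 11/496.
Target odds = 0.999/0.001 = 999.
Need 2.75ⁿ ≥ 999 ÷ (11/496) = 495504/11.
2.75¹⁰ ≈24735.9 falls short of 495504/11 but 2.75¹¹ ≈68023.6 reaches it, so n = 11.

11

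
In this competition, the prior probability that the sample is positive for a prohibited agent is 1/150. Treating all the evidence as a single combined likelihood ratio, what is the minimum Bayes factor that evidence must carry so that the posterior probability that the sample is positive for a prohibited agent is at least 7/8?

Prior odds = (1/150)/(149/150) = 1/149.
Target odds = 0.875/0.125 = 7.
Required Bayes factor = 7 ÷ (1/149) = 1043.

1043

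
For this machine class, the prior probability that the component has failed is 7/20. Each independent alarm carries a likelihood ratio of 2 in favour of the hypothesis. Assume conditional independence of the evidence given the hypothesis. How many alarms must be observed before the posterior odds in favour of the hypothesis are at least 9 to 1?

Prior odds: 0.35 ÷ 0.65 = 7/13.
Likelihood ratio per alarm = 2.
Target odds = 9.
Require 2ⁿ ≥ 9 ÷ (7/13) = 117/7.
2⁴ = 16 falls short of 117/7 but 2⁵ = 32 reaches it, so n = 5.

5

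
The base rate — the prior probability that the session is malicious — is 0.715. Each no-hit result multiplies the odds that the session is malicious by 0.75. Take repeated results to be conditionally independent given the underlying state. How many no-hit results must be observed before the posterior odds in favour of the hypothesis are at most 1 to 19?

Prior odds = 0.715/0.285 = 143/57.
Likelihood ratio per no-hit result = 0.75.
Target odds = 1/19.
Need (143/57) × 0.75ⁿ ≤ 1/19, i.e. 0.75ⁿ ≤ 3/143.
0.75¹³ = 1594323/67108864 is still above 3/143 but 0.75¹⁴ = 4782969/268435456 is at or below it, so n = 14.

14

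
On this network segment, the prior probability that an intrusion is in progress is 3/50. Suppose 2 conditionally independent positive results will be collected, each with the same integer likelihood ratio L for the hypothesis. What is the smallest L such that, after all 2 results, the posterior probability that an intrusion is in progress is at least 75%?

Prior odds = 0.06/0.94 = 3/47.
Target odds = 0.75/0.25 = 3.
Need L² ≥ 3 ÷ (3/47) = 47.
6² = 36 < 47 ≤ 49 = 7², so L = 7.

7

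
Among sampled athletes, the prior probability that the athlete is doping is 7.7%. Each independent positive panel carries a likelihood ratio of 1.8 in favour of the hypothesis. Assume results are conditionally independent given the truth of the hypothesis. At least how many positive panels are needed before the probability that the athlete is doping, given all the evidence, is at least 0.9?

8

Prior odds: 0.077 ÷ 0.923 = 77/923.
Likelihood ratio per positive panel = 1.8.
Target odds: 0.9 ÷ 0.1 = 9.
Require 1.8ⁿ ≥ 9 ÷ (77/923) = 8307/77.
1.8⁷ = 4782969/78125 falls short of 8307/77 but 1.8⁸ = 43046721/390625 reaches it, so n = 8.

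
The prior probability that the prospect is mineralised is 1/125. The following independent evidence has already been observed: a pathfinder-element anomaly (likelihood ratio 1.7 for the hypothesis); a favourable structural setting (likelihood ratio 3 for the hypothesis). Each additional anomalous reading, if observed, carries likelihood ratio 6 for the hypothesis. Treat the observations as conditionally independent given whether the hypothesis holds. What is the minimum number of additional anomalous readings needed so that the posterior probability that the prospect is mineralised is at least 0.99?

Prior odds = 0.008/0.992 = 1/124.
Combined Bayes factor of the evidence already in hand = 1.7 × 3 = 5.1.
Odds after that evidence = (1/124) × 5.1 = 51/1240.
Target odds = 0.99/0.01 = 99.
Need 6ⁿ ≥ 99 ÷ (51/1240) = 40920/17.
6⁴ = 1296 falls short of 40920/17 but 6⁵ = 7776 reaches it, so n = 5.

5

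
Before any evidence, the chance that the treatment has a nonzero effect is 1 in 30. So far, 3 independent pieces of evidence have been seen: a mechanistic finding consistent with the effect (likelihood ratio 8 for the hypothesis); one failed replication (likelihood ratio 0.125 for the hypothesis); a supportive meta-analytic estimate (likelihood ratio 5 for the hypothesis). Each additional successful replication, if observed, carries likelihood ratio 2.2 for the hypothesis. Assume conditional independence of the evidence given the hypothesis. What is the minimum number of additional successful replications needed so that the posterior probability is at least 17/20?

5

Prior odds = (1/30)/(29/30) = 1/29.
Combined Bayes factor of the evidence already in hand = 8 × 0.125 × 5 = 5.
Odds after that evidence = (1/29) × 5 = 5/29.
Target odds = 0.85/0.15 = 17/3.
Need 2.2ⁿ ≥ 17/3 ÷ (5/29) = 493/15.
2.2⁴ = 23.4256 falls short of 493/15 but 2.2⁵ = 51.53632 reaches it, so n = 5.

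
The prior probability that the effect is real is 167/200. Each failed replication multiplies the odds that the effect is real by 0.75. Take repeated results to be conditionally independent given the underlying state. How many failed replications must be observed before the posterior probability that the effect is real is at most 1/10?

Prior odds = 0.835/0.165 = 167/33.
Likelihood ratio per failed replication = 0.75.
Target posterior odds = 0.1/0.9 = 1/9.
Need (167/33) × 0.75ⁿ ≤ 1/9, i.e. 0.75ⁿ ≤ 11/501.
0.75¹³ = 1594323/67108864 is still above 11/501 but 0.75¹⁴ = 4782969/268435456 is at or below it, so n = 14.

14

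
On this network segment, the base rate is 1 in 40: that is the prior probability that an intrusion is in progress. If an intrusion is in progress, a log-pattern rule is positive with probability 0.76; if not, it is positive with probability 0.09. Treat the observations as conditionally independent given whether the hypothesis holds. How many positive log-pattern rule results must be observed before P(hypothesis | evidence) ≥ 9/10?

3

Prior odds: 0.025 ÷ 0.975 = 1/39.
Likelihood ratio of a positive = 0.76/0.09 = 76/9.
Target odds: 0.9 ÷ 0.1 = 9.
Need (1/39) × (76/9)ⁿ ≥ 9, i.e. (76/9)ⁿ ≥ 351.
(76/9)² = 5776/81 falls short of 351 but (76/9)³ = 438976/729 reaches it, so n = 3.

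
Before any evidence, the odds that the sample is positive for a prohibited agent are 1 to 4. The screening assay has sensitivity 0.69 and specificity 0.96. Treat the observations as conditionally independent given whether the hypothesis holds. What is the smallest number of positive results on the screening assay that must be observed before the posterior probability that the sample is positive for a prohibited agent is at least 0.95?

Prior odds = 0.25.
False-positive rate = 1 − 0.96 = 0.04; likelihood ratio of a positive = 0.69/0.04 = 17.25.
Target posterior odds = 0.95/0.05 = 19.
Require 17.25ⁿ ≥ 19 ÷ 0.25 = 76.
17.25¹ = 17.25 falls short of 76 but 17.25² = 297.5625 reaches it, so n = 2.

2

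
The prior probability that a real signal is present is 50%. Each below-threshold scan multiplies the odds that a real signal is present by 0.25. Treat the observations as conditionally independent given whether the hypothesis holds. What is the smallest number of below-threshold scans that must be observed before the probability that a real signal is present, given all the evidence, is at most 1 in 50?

3

Prior odds: 0.5 ÷ 0.5 = 1.
Likelihood ratio per below-threshold scan = 0.25.
Target odds: 0.02 ÷ 0.98 = 1/49.
Need 1 × 0.25ⁿ ≤ 1/49, i.e. 0.25ⁿ ≤ 1/49.
0.25² = 0.0625 is still above 1/49 but 0.25³ = 0.015625 is at or below it, so n = 3.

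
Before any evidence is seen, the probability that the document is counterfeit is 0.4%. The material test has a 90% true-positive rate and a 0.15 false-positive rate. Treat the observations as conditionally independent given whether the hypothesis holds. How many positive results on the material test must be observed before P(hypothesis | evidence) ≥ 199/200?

Prior odds = 0.004/0.996 = 1/249.
Likelihood ratio of a positive result = 0.9/0.15 = 6.
Target odds: 0.995 ÷ 0.005 = 199.
Require 6ⁿ ≥ 199 ÷ (1/249) = 49551.
6⁶ = 46656 falls short of 49551 but 6⁷ = 279936 reaches it, so n = 7.

7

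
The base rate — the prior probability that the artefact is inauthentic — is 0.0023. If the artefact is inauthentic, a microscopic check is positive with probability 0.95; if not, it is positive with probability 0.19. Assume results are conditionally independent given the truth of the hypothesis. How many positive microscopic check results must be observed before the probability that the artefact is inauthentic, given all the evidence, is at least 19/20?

Prior odds: 0.0023 ÷ 0.9977 = 23/9977.
Likelihood ratio of a positive = 0.95/0.19 = 5.
Target odds: 0.95 ÷ 0.05 = 19.
Need (23/9977) × 5ⁿ ≥ 19, i.e. 5ⁿ ≥ 189563/23.
5⁵ = 3125 falls short of 189563/23 but 5⁶ = 15625 reaches it, so n = 6.

6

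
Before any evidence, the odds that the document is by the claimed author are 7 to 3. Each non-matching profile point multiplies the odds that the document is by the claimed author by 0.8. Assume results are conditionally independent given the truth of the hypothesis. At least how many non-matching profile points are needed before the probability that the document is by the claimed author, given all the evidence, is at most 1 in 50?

22

Prior odds = 7/3.
Likelihood ratio per non-matching profile point = 0.8.
Target odds: 0.02 ÷ 0.98 = 1/49.
Need (7/3) × 0.8ⁿ ≤ 1/49, i.e. 0.8ⁿ ≤ 3/343.
0.8²¹ ≈0.00922337 is still above 3/343 but 0.8²² ≈0.0073787 is at or below it, so n = 22.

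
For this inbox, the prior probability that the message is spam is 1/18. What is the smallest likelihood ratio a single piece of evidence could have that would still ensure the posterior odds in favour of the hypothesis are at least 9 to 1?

153

Prior odds = (1/18)/(17/18) = 1/17.
Target odds = 9.
Required Bayes factor = 9 ÷ (1/17) = 153.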